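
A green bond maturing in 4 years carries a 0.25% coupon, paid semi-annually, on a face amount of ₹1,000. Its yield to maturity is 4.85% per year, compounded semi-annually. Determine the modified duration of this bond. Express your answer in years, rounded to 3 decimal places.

Periodic yield y = 0.02425. First find Macaulay duration:
  t   CF        PV=CF/(1+0.02425)^t    t·PV
  1         1.25         1.2204         1.2204
  2         1.25         1.1915         2.3830
  3         1.25         1.1633         3.4899
  4         1.25         1.1358         4.5430
  5         1.25         1.1089         5.5443
  6         1.25         1.0826         6.4957
  7         1.25         1.0570         7.3989
  8     1,001.25       826.5988     6,612.7901
  Σ                    834.5582     6,643.8653
P = 834.5582; Macaulay duration = 6,643.8653 / 834.5582 = 7.96094 half-year periods = 3.98047 years.
Modified duration = D_Mac / (1 + y) = 3.98047 / 1.02425 = 3.88623 years.

3.886 years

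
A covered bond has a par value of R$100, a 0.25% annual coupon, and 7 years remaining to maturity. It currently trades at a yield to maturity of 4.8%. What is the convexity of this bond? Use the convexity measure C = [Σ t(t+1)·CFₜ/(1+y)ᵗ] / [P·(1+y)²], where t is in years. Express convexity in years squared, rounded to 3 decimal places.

With y = 0.048:
  t   CF        PV=CF/(1+0.048)^t    t·PV        t(t+1)·PV
  1         0.25         0.2385         0.2385           0.4771
  2         0.25         0.2276         0.4552           1.3657
  3         0.25         0.2172         0.6516           2.6064
  4         0.25         0.2073         0.8290           4.1450
  5         0.25         0.1978         0.9888           5.9327
  6         0.25         0.1887         1.1322           7.9254
  7       100.25        72.2030       505.4212       4,043.3695
  Σ                     73.4801       509.7166       4,065.8219
P = 73.4801.
Convexity = Σ t(t+1)·PV / [P·(1+y)²] = 4,065.8219 / (73.4801 × 1.098304) = 50.37975.

50.380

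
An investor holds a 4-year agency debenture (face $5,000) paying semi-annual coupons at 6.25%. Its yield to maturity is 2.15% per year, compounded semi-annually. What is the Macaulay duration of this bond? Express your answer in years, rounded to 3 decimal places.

3.634 years

Periodic yield y = 0.01075. Discount each cash flow and weight by its period:
  t   CF        PV=CF/(1+0.01075)^t    t·PV
  1       156.25       154.5882       154.5882
  2       156.25       152.9440       305.8881
  3       156.25       151.3174       453.9521
  4       156.25       149.7080       598.8320
  5       156.25       148.1158       740.5788
  6       156.25       146.5405       879.2427
  7       156.25       144.9819     1,014.8733
  8     5,156.25     4,733.5173    37,868.1382
  Σ                  5,781.7130    42,016.0933
Price P = Σ PV = 5,781.7130.
Macaulay duration = Σ(t·PV) / P = 42,016.0933 / 5,781.7130 = 7.26707 half-year periods.
In years: 7.26707 / 2 = 3.63353 years.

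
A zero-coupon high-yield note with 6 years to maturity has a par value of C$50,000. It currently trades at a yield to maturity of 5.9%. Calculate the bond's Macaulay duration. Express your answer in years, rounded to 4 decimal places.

6.0000 years

A zero-coupon bond has a single cash flow at maturity, so its Macaulay duration equals its maturity: 6 years.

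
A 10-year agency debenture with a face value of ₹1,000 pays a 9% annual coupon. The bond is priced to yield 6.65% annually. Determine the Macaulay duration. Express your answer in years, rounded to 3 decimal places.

7.234 years

Periodic yield y = 0.0665. Discount each cash flow and weight by its year:
  t   CF        PV=CF/(1+0.0665)^t    t·PV
  1        90.00        84.3882        84.3882
  2        90.00        79.1263       158.2526
  3        90.00        74.1925       222.5775
  4        90.00        69.5663       278.2653
  5        90.00        65.2286       326.1431
  6        90.00        61.1614       366.9683
  7        90.00        57.3478       401.4343
  8        90.00        53.7719       430.1754
  9        90.00        50.4191       453.7716
  10    1,090.00       572.5559     5,725.5591
  Σ                  1,167.7580     8,447.5354
Price P = Σ PV = 1,167.7580.
Macaulay duration = Σ(t·PV) / P = 8,447.5354 / 1,167.7580 = 7.23398 years.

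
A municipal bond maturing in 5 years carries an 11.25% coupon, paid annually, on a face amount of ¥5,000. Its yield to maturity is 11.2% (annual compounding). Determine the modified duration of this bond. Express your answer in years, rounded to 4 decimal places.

Periodic yield y = 0.112. First find Macaulay duration:
  t   CF        PV=CF/(1+0.112)^t    t·PV
  1       562.50       505.8453       505.8453
  2       562.50       454.8969       909.7937
  3       562.50       409.0799     1,227.2398
  4       562.50       367.8776     1,471.5105
  5     5,562.50     3,271.4937    16,357.4685
  Σ                  5,009.1934    20,471.8578
P = 5,009.1934; Macaulay duration = 20,471.8578 / 5,009.1934 = 4.08686 years.
Modified duration = D_Mac / (1 + y) = 4.08686 / 1.112 = 3.67523 years.

3.6752 years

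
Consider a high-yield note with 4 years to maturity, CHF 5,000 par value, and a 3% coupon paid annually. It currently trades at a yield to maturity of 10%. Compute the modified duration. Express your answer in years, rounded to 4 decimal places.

Periodic yield y = 0.1. First find Macaulay duration:
  t   CF        PV=CF/(1+0.1)^t    t·PV
  1       150.00       136.3636       136.3636
  2       150.00       123.9669       247.9339
  3       150.00       112.6972       338.0917
  4     5,150.00     3,517.5193    14,070.0772
  Σ                  3,890.5471    14,792.4664
P = 3,890.5471; Macaulay duration = 14,792.4664 / 3,890.5471 = 3.80216 years.
Modified duration = D_Mac / (1 + y) = 3.80216 / 1.1 = 3.45651 years.

3.4565 years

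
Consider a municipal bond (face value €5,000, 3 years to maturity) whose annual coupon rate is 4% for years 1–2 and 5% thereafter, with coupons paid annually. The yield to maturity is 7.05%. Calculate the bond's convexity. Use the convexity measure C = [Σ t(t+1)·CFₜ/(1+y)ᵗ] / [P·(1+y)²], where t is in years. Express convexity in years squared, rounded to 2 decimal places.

9.92

With y = 0.0705:
  t   CF        PV=CF/(1+0.0705)^t    t·PV        t(t+1)·PV
  1       200.00       186.8286       186.8286         373.6572
  2       200.00       174.5246       349.0492       1,047.1476
  3     5,250.00     4,279.5617    12,838.6850      51,354.7400
  Σ                  4,640.9148    13,374.5628      52,775.5447
P = 4,640.9148.
Convexity = Σ t(t+1)·PV / [P·(1+y)²] = 52,775.5447 / (4,640.9148 × 1.145970) = 9.92329.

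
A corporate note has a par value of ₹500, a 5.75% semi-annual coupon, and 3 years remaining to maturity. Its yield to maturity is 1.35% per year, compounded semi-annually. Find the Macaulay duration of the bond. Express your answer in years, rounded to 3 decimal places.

Periodic yield y = 0.00675. Discount each cash flow and weight by its period:
  t   CF        PV=CF/(1+0.00675)^t    t·PV
  1       14.375        14.2786        14.2786
  2       14.375        14.1829        28.3658
  3       14.375        14.0878        42.2634
  4       14.375        13.9933        55.9733
  5       14.375        13.8995        69.4976
  6      514.375       494.0262     2,964.1575
  Σ                    564.4684     3,174.5362
Price P = Σ PV = 564.4684.
Macaulay duration = Σ(t·PV) / P = 3,174.5362 / 564.4684 = 5.62394 half-year periods.
In years: 5.62394 / 2 = 2.81197 years.

2.812 years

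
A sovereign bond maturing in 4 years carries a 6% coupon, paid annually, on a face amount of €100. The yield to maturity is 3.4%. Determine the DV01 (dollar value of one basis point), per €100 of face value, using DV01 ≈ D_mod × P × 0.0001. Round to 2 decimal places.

€0.04

Periodic yield y = 0.034.
  t   CF        PV=CF/(1+0.034)^t    t·PV
  1         6.00         5.8027         5.8027
  2         6.00         5.6119        11.2238
  3         6.00         5.4274        16.2821
  4       106.00        92.7307       370.9229
  Σ                    109.5727       404.2316
P = 109.5727; D_Mac = 3.68916 yrs; D_mod = 3.56786 yrs.
DV01 ≈ 3.56786 × 109.5727 × 0.0001 = 0.039094.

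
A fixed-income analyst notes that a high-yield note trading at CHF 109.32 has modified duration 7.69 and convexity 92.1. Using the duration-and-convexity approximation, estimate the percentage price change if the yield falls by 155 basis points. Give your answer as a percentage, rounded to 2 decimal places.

+13.03%

Duration effect: -D_mod·Δy = -7.69 × (-0.0155) = +0.119195
Convexity effect: ½·C·(Δy)² = 0.5 × 92.1 × (-0.0155)² = +0.0110635125
ΔP/P ≈ +0.119195 + 0.0110635125 = +0.1302585125
= +13.02585125%.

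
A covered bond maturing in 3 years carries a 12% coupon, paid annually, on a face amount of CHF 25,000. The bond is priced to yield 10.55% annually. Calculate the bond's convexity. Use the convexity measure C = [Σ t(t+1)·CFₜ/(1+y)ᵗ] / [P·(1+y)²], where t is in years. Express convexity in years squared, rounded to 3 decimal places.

With y = 0.1055:
  t   CF        PV=CF/(1+0.1055)^t    t·PV        t(t+1)·PV
  1     3,000.00     2,713.7042     2,713.7042       5,427.4084
  2     3,000.00     2,454.7302     4,909.4603      14,728.3810
  3    28,000.00    20,724.3916    62,173.1749     248,692.6996
  Σ                 25,892.8260    69,796.3394     268,848.4890
P = 25,892.8260.
Convexity = Σ t(t+1)·PV / [P·(1+y)²] = 268,848.4890 / (25,892.8260 × 1.222130) = 8.49592.

8.496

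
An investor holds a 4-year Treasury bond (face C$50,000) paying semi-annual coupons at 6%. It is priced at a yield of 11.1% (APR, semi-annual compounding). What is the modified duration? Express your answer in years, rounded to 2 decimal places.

Periodic yield y = 0.0555. First find Macaulay duration:
  t   CF        PV=CF/(1+0.0555)^t    t·PV
  1     1,500.00     1,421.1274     1,421.1274
  2     1,500.00     1,346.4021     2,692.8042
  3     1,500.00     1,275.6060     3,826.8179
  4     1,500.00     1,208.5324     4,834.1297
  5     1,500.00     1,144.9857     5,724.9286
  6     1,500.00     1,084.7804     6,508.6825
  7     1,500.00     1,027.7408     7,194.1856
  8    51,500.00    33,430.3811   267,443.0490
  Σ                 41,939.5560   299,645.7250
P = 41,939.5560; Macaulay duration = 299,645.7250 / 41,939.5560 = 7.14470 half-year periods = 3.57235 years.
Modified duration = D_Mac / (1 + y) = 3.57235 / 1.0555 = 3.38451 years.

3.38 years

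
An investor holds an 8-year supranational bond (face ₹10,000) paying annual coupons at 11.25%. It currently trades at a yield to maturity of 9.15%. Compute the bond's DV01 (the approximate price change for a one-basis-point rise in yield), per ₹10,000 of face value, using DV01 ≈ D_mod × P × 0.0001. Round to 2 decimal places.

₹5.93

Periodic yield y = 0.0915.
  t   CF        PV=CF/(1+0.0915)^t    t·PV
  1     1,125.00     1,030.6917     1,030.6917
  2     1,125.00       944.2892     1,888.5785
  3     1,125.00       865.1299     2,595.3896
  4     1,125.00       792.6064     3,170.4255
  5     1,125.00       726.1625     3,630.8125
  6     1,125.00       665.2886     3,991.7316
  7     1,125.00       609.5177     4,266.6241
  8    11,125.00     5,522.1742    44,177.3933
  Σ                 11,155.8602    64,751.6468
P = 11,155.8602; D_Mac = 5.80427 yrs; D_mod = 5.31770 yrs.
DV01 ≈ 5.31770 × 11,155.8602 × 0.0001 = 5.932354.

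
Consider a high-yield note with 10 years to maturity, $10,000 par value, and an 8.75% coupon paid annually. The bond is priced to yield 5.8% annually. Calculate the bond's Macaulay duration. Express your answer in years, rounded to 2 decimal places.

Periodic yield y = 0.058. Discount each cash flow and weight by its year:
  t   CF        PV=CF/(1+0.058)^t    t·PV
  1       875.00       827.0321       827.0321
  2       875.00       781.6939     1,563.3878
  3       875.00       738.8411     2,216.5233
  4       875.00       698.3375     2,793.3501
  5       875.00       660.0544     3,300.2719
  6       875.00       623.8699     3,743.2195
  7       875.00       589.6691     4,127.6838
  8       875.00       557.3432     4,458.7456
  9       875.00       526.7894     4,741.1048
  10   10,875.00     6,188.3175    61,883.1751
  Σ                 12,191.9482    89,654.4941
Price P = Σ PV = 12,191.9482.
Macaulay duration = Σ(t·PV) / P = 89,654.4941 / 12,191.9482 = 7.35358 years.

7.35 years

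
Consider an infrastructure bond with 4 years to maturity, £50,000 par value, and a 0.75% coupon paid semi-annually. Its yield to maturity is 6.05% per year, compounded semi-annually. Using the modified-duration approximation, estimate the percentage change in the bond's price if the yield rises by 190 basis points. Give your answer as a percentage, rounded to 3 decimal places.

-7.268%

Periodic yield y = 0.03025. Modified duration first:
  t   CF        PV=CF/(1+0.03025)^t    t·PV
  1       187.50       181.9947       181.9947
  2       187.50       176.6510       353.3019
  3       187.50       171.4642       514.3925
  4       187.50       166.4297       665.7187
  5       187.50       161.5430       807.7150
  6       187.50       156.7998       940.7989
  7       187.50       152.1959     1,065.3712
  8    50,187.50    39,541.6308   316,333.0466
  Σ                 40,708.7090   320,862.3395
P = 40,708.7090; D_Mac = 7.88191 half-year periods = 3.94095 yrs; D_mod = 3.94095/(1+0.03025) = 3.82524 yrs.
ΔP/P ≈ -D_mod · Δy = -3.82524 × (+0.019) = -0.072680 = -7.2680%.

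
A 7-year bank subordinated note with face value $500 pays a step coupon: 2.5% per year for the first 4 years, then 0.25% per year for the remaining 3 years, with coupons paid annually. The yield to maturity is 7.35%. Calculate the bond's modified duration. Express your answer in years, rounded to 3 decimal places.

Periodic yield y = 0.0735. First find Macaulay duration:
  t   CF        PV=CF/(1+0.0735)^t    t·PV
  1        12.50        11.6442        11.6442
  2        12.50        10.8469        21.6938
  3        12.50        10.1042        30.3127
  4        12.50         9.4124        37.6497
  5         1.25         0.8768         4.3840
  6         1.25         0.8168         4.9006
  7       501.25       305.0985     2,135.6894
  Σ                    348.7998     2,246.2744
P = 348.7998; Macaulay duration = 2,246.2744 / 348.7998 = 6.44001 years.
Modified duration = D_Mac / (1 + y) = 6.44001 / 1.0735 = 5.99908 years.

5.999 years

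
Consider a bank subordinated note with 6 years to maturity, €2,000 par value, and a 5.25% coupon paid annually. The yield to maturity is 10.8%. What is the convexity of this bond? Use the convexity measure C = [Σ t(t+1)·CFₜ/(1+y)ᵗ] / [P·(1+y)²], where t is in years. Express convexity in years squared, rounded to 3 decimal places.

With y = 0.108:
  t   CF        PV=CF/(1+0.108)^t    t·PV        t(t+1)·PV
  1       105.00        94.7653        94.7653         189.5307
  2       105.00        85.5283       171.0566         513.1697
  3       105.00        77.1916       231.5748         926.2991
  4       105.00        69.6675       278.6700       1,393.3501
  5       105.00        62.8768       314.3840       1,886.3043
  6     2,105.00     1,137.6627     6,825.9765      47,781.8354
  Σ                  1,527.6923     7,916.4273      52,690.4894
P = 1,527.6923.
Convexity = Σ t(t+1)·PV / [P·(1+y)²] = 52,690.4894 / (1,527.6923 × 1.227664) = 28.09421.

28.094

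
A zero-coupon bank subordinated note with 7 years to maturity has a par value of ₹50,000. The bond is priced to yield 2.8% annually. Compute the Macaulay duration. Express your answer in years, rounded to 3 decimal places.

7.000 years

A zero-coupon bond has a single cash flow at maturity, so its Macaulay duration equals its maturity: 7 years.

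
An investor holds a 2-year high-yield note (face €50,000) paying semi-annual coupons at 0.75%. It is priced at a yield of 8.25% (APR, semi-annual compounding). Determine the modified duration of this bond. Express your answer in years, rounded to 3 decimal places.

1.909 years

Periodic yield y = 0.04125. First find Macaulay duration:
  t   CF        PV=CF/(1+0.04125)^t    t·PV
  1       187.50       180.0720       180.0720
  2       187.50       172.9383       345.8766
  3       187.50       166.0872       498.2617
  4    50,187.50    42,694.8513   170,779.4051
  Σ                 43,213.9488   171,803.6154
P = 43,213.9488; Macaulay duration = 171,803.6154 / 43,213.9488 = 3.97565 half-year periods = 1.98783 years.
Modified duration = D_Mac / (1 + y) = 1.98783 / 1.04125 = 1.90908 years.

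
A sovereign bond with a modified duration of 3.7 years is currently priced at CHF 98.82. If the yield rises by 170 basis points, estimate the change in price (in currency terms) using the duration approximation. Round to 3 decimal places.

Duration approximation: ΔP/P ≈ -D_mod · Δy = -3.7 × (+0.017) = -0.062900.
ΔP ≈ 98.82 × (-0.062900) = -6.215778.

-CHF 6.216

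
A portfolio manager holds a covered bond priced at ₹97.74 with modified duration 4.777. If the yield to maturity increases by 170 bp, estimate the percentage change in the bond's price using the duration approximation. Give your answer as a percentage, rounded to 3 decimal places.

Duration approximation: ΔP/P ≈ -D_mod · Δy = -4.777 × (+0.017) = -0.081209.
As a percentage: -8.1209%.

-8.121%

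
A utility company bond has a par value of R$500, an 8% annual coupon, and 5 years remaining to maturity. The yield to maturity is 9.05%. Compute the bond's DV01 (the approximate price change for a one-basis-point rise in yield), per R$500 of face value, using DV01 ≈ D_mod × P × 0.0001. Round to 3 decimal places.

Periodic yield y = 0.0905.
  t   CF        PV=CF/(1+0.0905)^t    t·PV
  1        40.00        36.6804        36.6804
  2        40.00        33.6363        67.2727
  3        40.00        30.8449        92.5346
  4        40.00        28.2851       113.1403
  5       540.00       350.1591     1,750.7955
  Σ                    479.6058     2,060.4235
P = 479.6058; D_Mac = 4.29608 yrs; D_mod = 3.93955 yrs.
DV01 ≈ 3.93955 × 479.6058 × 0.0001 = 0.188943.

R$0.189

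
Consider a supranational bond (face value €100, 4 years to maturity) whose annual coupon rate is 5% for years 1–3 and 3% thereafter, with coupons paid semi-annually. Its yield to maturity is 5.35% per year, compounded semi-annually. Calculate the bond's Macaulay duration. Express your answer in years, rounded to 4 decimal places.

Periodic yield y = 0.02675. Discount each cash flow and weight by its period:
  t   CF        PV=CF/(1+0.02675)^t    t·PV
  1         2.50         2.4349         2.4349
  2         2.50         2.3714         4.7429
  3         2.50         2.3096         6.9289
  4         2.50         2.2495         8.9979
  5         2.50         2.1909        10.9543
  6         2.50         2.1338        12.8027
  7         1.50         1.2469         8.7284
  8       101.50        82.1766       657.4131
  Σ                     97.1136       713.0032
Price P = Σ PV = 97.1136.
Macaulay duration = Σ(t·PV) / P = 713.0032 / 97.1136 = 7.34195 half-year periods.
In years: 7.34195 / 2 = 3.67097 years.

3.6710 years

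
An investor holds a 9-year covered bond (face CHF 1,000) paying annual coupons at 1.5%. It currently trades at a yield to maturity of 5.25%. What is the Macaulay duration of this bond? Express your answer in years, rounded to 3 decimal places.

8.379 years

Periodic yield y = 0.0525. Discount each cash flow and weight by its year:
  t   CF        PV=CF/(1+0.0525)^t    t·PV
  1        15.00        14.2518        14.2518
  2        15.00        13.5409        27.0818
  3        15.00        12.8654        38.5963
  4        15.00        12.2237        48.8948
  5        15.00        11.6140        58.0699
  6        15.00        11.0347        66.2079
  7        15.00        10.4842        73.3896
  8        15.00         9.9613        79.6901
  9     1,015.00       640.4233     5,763.8094
  Σ                    736.3992     6,169.9916
Price P = Σ PV = 736.3992.
Macaulay duration = Σ(t·PV) / P = 6,169.9916 / 736.3992 = 8.37860 years.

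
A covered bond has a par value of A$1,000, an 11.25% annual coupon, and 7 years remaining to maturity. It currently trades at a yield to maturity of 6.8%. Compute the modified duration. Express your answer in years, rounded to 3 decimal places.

Periodic yield y = 0.068. First find Macaulay duration:
  t   CF        PV=CF/(1+0.068)^t    t·PV
  1       112.50       105.3371       105.3371
  2       112.50        98.6302       197.2604
  3       112.50        92.3504       277.0512
  4       112.50        86.4704       345.8816
  5       112.50        80.9648       404.8240
  6       112.50        75.8097       454.8584
  7     1,112.50       701.9420     4,913.5942
  Σ                  1,241.5047     6,698.8070
P = 1,241.5047; Macaulay duration = 6,698.8070 / 1,241.5047 = 5.39572 years.
Modified duration = D_Mac / (1 + y) = 5.39572 / 1.068 = 5.05217 years.

5.052 years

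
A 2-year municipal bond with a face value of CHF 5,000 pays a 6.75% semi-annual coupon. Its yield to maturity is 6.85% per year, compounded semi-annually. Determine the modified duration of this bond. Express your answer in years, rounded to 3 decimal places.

Periodic yield y = 0.03425. First find Macaulay duration:
  t   CF        PV=CF/(1+0.03425)^t    t·PV
  1       168.75       163.1617       163.1617
  2       168.75       157.7585       315.5170
  3       168.75       152.5342       457.6026
  4     5,168.75     4,517.3465    18,069.3862
  Σ                  4,990.8009    19,005.6674
P = 4,990.8009; Macaulay duration = 19,005.6674 / 4,990.8009 = 3.80814 half-year periods = 1.90407 years.
Modified duration = D_Mac / (1 + y) = 1.90407 / 1.03425 = 1.84102 years.

1.841 years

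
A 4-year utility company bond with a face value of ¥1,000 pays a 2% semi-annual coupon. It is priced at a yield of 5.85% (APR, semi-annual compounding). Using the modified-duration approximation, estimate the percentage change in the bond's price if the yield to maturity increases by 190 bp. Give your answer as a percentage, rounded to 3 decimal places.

Periodic yield y = 0.02925. Modified duration first:
  t   CF        PV=CF/(1+0.02925)^t    t·PV
  1        10.00         9.7158         9.7158
  2        10.00         9.4397        18.8794
  3        10.00         9.1714        27.5143
  4        10.00         8.9108        35.6432
  5        10.00         8.6576        43.2878
  6        10.00         8.4115        50.4692
  7        10.00         8.1725        57.2074
  8     1,010.00       801.9631     6,415.7045
  Σ                    864.4424     6,658.4216
P = 864.4424; D_Mac = 7.70256 half-year periods = 3.85128 yrs; D_mod = 3.85128/(1+0.02925) = 3.74183 yrs.
ΔP/P ≈ -D_mod · Δy = -3.74183 × (+0.019) = -0.071095 = -7.1095%.

-7.109%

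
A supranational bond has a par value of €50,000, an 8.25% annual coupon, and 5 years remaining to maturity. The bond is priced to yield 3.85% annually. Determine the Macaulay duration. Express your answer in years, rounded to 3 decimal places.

Periodic yield y = 0.0385. Discount each cash flow and weight by its year:
  t   CF        PV=CF/(1+0.0385)^t    t·PV
  1     4,125.00     3,972.0751     3,972.0751
  2     4,125.00     3,824.8196     7,649.6391
  3     4,125.00     3,683.0232    11,049.0695
  4     4,125.00     3,546.4835    14,185.9342
  5    54,125.00    44,809.0158   224,045.0790
  Σ                 59,835.4172   260,901.7969
Price P = Σ PV = 59,835.4172.
Macaulay duration = Σ(t·PV) / P = 260,901.7969 / 59,835.4172 = 4.36032 years.

4.360 years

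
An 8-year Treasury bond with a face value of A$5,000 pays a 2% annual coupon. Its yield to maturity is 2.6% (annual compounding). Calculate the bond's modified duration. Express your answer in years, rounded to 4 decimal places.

Periodic yield y = 0.026. First find Macaulay duration:
  t   CF        PV=CF/(1+0.026)^t    t·PV
  1       100.00        97.4659        97.4659
  2       100.00        94.9960       189.9920
  3       100.00        92.5887       277.7661
  4       100.00        90.2424       360.9695
  5       100.00        87.9555       439.7777
  6       100.00        85.7266       514.3599
  7       100.00        83.5542       584.8797
  8     5,100.00     4,153.2808    33,226.2461
  Σ                  4,785.8101    35,691.4567
P = 4,785.8101; Macaulay duration = 35,691.4567 / 4,785.8101 = 7.45777 years.
Modified duration = D_Mac / (1 + y) = 7.45777 / 1.026 = 7.26878 years.

7.2688 years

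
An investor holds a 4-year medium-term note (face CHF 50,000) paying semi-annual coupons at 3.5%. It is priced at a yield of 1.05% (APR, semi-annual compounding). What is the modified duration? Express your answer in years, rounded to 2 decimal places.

Periodic yield y = 0.00525. First find Macaulay duration:
  t   CF        PV=CF/(1+0.00525)^t    t·PV
  1       875.00       870.4302       870.4302
  2       875.00       865.8843     1,731.7687
  3       875.00       861.3622     2,584.0866
  4       875.00       856.8637     3,427.4547
  5       875.00       852.3886     4,261.9431
  6       875.00       847.9370     5,087.6217
  7       875.00       843.5085     5,904.5597
  8    50,875.00    48,787.8599   390,302.8792
  Σ                 54,786.2345   414,170.7440
P = 54,786.2345; Macaulay duration = 414,170.7440 / 54,786.2345 = 7.55976 half-year periods = 3.77988 years.
Modified duration = D_Mac / (1 + y) = 3.77988 / 1.00525 = 3.76014 years.

3.76 years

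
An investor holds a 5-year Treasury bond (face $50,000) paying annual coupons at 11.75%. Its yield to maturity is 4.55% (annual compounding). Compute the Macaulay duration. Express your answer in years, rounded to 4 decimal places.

4.1821 years

Periodic yield y = 0.0455. Discount each cash flow and weight by its year:
  t   CF        PV=CF/(1+0.0455)^t    t·PV
  1     5,875.00     5,619.3209     5,619.3209
  2     5,875.00     5,374.7689    10,749.5378
  3     5,875.00     5,140.8598    15,422.5794
  4     5,875.00     4,917.1304    19,668.5214
  5    55,875.00    44,729.8406   223,649.2029
  Σ                 65,781.9206   275,109.1625
Price P = Σ PV = 65,781.9206.
Macaulay duration = Σ(t·PV) / P = 275,109.1625 / 65,781.9206 = 4.18214 years.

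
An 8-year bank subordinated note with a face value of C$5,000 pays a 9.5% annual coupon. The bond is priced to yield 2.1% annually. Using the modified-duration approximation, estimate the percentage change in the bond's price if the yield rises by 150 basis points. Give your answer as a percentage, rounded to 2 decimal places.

-9.37%

Periodic yield y = 0.021. Modified duration first:
  t   CF        PV=CF/(1+0.021)^t    t·PV
  1       475.00       465.2302       465.2302
  2       475.00       455.6613       911.3226
  3       475.00       446.2892     1,338.8676
  4       475.00       437.1099     1,748.4396
  5       475.00       428.1194     2,140.5970
  6       475.00       419.3138     2,515.8828
  7       475.00       410.6893     2,874.8253
  8     5,475.00     4,636.3711    37,090.9685
  Σ                  7,698.7841    49,086.1335
P = 7,698.7841; D_Mac = 6.37583 yrs; D_mod = 6.37583/(1+0.021) = 6.24469 yrs.
ΔP/P ≈ -D_mod · Δy = -6.24469 × (+0.015) = -0.093670 = -9.3670%.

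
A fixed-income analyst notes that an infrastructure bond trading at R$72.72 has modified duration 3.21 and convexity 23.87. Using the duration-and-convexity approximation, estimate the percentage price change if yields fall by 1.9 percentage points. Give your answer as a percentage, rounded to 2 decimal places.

Duration effect: -D_mod·Δy = -3.21 × (-0.019) = +0.060990
Convexity effect: ½·C·(Δy)² = 0.5 × 23.87 × (-0.019)² = +0.004308535
ΔP/P ≈ +0.060990 + 0.004308535 = +0.065298535
= +6.5298535%.

+6.53%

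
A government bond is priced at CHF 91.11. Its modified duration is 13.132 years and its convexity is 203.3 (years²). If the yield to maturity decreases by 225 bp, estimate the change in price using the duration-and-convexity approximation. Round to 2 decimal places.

+CHF 31.61

Duration effect: -D_mod·Δy = -13.132 × (-0.0225) = +0.295470
Convexity effect: ½·C·(Δy)² = 0.5 × 203.3 × (-0.0225)² = +0.0514603125
ΔP/P ≈ +0.295470 + 0.0514603125 = +0.3469303125
ΔP ≈ 91.11 × (+0.3469303125) = +31.608820771875.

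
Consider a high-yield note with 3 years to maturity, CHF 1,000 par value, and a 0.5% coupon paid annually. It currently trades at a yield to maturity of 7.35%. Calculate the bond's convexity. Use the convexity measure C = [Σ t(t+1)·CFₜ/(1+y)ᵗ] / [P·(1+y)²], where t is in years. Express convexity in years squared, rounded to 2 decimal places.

10.34

With y = 0.0735:
  t   CF        PV=CF/(1+0.0735)^t    t·PV        t(t+1)·PV
  1         5.00         4.6577         4.6577           9.3153
  2         5.00         4.3388         8.6775          26.0326
  3     1,005.00       812.3813     2,437.1439       9,748.5755
  Σ                    821.3777     2,450.4791       9,783.9234
P = 821.3777.
Convexity = Σ t(t+1)·PV / [P·(1+y)²] = 9,783.9234 / (821.3777 × 1.152402) = 10.33632.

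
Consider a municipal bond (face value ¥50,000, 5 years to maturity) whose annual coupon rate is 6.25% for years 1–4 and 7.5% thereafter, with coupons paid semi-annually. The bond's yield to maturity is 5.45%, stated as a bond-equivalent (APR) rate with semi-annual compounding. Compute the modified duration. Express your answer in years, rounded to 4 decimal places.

Periodic yield y = 0.02725. First find Macaulay duration:
  t   CF        PV=CF/(1+0.02725)^t    t·PV
  1     1,562.50     1,521.0514     1,521.0514
  2     1,562.50     1,480.7022     2,961.4044
  3     1,562.50     1,441.4234     4,324.2703
  4     1,562.50     1,403.1866     5,612.7464
  5     1,562.50     1,365.9641     6,829.8204
  6     1,562.50     1,329.7290     7,978.3737
  7     1,562.50     1,294.4551     9,061.1854
  8     1,562.50     1,260.1169    10,080.9350
  9     1,875.00     1,472.0275    13,248.2475
  10   51,875.00    39,645.7475   396,457.4747
  Σ                 52,214.4035   458,075.5091
P = 52,214.4035; Macaulay duration = 458,075.5091 / 52,214.4035 = 8.77297 half-year periods = 4.38649 years.
Modified duration = D_Mac / (1 + y) = 4.38649 / 1.02725 = 4.27013 years.

4.2701 years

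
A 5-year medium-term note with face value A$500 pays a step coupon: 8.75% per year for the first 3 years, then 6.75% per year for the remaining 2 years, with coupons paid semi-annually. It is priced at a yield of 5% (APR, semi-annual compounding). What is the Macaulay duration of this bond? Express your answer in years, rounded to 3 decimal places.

4.226 years

Periodic yield y = 0.025. Discount each cash flow and weight by its period:
  t   CF        PV=CF/(1+0.025)^t    t·PV
  1       21.875        21.3415        21.3415
  2       21.875        20.8209        41.6419
  3       21.875        20.3131        60.9393
  4       21.875        19.8177        79.2707
  5       21.875        19.3343        96.6716
  6       21.875        18.8627       113.1765
  7       16.875        14.1964        99.3745
  8       16.875        13.8501       110.8008
  9       16.875        13.5123       121.6106
  10     516.875       403.7819     4,037.8192
  Σ                    565.8309     4,782.6465
Price P = Σ PV = 565.8309.
Macaulay duration = Σ(t·PV) / P = 4,782.6465 / 565.8309 = 8.45243 half-year periods.
In years: 8.45243 / 2 = 4.22622 years.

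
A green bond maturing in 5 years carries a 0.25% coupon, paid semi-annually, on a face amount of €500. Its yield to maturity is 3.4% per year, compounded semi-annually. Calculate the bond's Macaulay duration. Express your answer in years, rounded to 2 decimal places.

4.97 years

Periodic yield y = 0.017. Discount each cash flow and weight by its period:
  t   CF        PV=CF/(1+0.017)^t    t·PV
  1        0.625         0.6146         0.6146
  2        0.625         0.6043         1.2086
  3        0.625         0.5942         1.7825
  4        0.625         0.5842         2.3370
  5        0.625         0.5745         2.8724
  6        0.625         0.5649         3.3893
  7        0.625         0.5554         3.8880
  8        0.625         0.5462         4.3692
  9        0.625         0.5370         4.8332
  10     500.625       422.9636     4,229.6361
  Σ                    428.1388     4,254.9308
Price P = Σ PV = 428.1388.
Macaulay duration = Σ(t·PV) / P = 4,254.9308 / 428.1388 = 9.93820 half-year periods.
In years: 9.93820 / 2 = 4.96910 years.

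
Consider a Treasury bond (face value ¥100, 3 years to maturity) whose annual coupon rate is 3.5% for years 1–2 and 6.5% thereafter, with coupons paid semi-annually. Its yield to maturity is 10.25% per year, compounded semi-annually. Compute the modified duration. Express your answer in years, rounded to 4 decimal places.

2.7166 years

Periodic yield y = 0.05125. First find Macaulay duration:
  t   CF        PV=CF/(1+0.05125)^t    t·PV
  1         1.75         1.6647         1.6647
  2         1.75         1.5835         3.1671
  3         1.75         1.5063         4.5190
  4         1.75         1.4329         5.7316
  5         3.25         2.5314        12.6568
  6       103.25        76.4987       458.9921
  Σ                     85.2175       486.7312
P = 85.2175; Macaulay duration = 486.7312 / 85.2175 = 5.71164 half-year periods = 2.85582 years.
Modified duration = D_Mac / (1 + y) = 2.85582 / 1.05125 = 2.71659 years.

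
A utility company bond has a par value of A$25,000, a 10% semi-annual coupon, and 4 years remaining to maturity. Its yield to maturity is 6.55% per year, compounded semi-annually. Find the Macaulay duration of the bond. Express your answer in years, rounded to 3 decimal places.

3.432 years

Periodic yield y = 0.03275. Discount each cash flow and weight by its period:
  t   CF        PV=CF/(1+0.03275)^t    t·PV
  1     1,250.00     1,210.3607     1,210.3607
  2     1,250.00     1,171.9784     2,343.9568
  3     1,250.00     1,134.8133     3,404.4398
  4     1,250.00     1,098.8267     4,395.3067
  5     1,250.00     1,063.9813     5,319.9065
  6     1,250.00     1,030.2409     6,181.4455
  7     1,250.00       997.5705     6,982.9933
  8    26,250.00    20,284.6575   162,277.2598
  Σ                 27,992.4292   192,115.6691
Price P = Σ PV = 27,992.4292.
Macaulay duration = Σ(t·PV) / P = 192,115.6691 / 27,992.4292 = 6.86313 half-year periods.
In years: 6.86313 / 2 = 3.43156 years.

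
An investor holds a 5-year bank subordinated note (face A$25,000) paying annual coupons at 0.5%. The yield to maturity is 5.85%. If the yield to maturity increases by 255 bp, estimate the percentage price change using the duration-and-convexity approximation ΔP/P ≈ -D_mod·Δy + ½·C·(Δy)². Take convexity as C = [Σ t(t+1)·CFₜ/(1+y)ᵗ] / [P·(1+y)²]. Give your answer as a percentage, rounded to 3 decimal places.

-11.049%

With y = 0.0585:
  t   CF        PV=CF/(1+0.0585)^t    t·PV        t(t+1)·PV
  1       125.00       118.0916       118.0916         236.1833
  2       125.00       111.5651       223.1302         669.3905
  3       125.00       105.3992       316.1977       1,264.7907
  4       125.00        99.5741       398.2966       1,991.4828
  5    25,125.00    18,908.2684    94,541.3421     567,248.0523
  Σ                 19,342.8985    95,597.0581     571,409.8996
P = 19,342.8985; D_Mac = 4.94223 yrs; D_mod = 4.66909 yrs; C = 26.36601.
Duration effect: -4.66909 × (+0.0255) = -0.119062
Convexity effect: 0.5 × 26.36601 × (0.0255)² = +0.0085723
ΔP/P ≈ -0.119062 + 0.0085723 = -0.110490 = -11.0490%.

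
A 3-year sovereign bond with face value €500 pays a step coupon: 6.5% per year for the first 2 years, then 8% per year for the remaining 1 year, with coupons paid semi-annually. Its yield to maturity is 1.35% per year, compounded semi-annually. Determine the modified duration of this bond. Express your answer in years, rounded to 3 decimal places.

2.772 years

Periodic yield y = 0.00675. First find Macaulay duration:
  t   CF        PV=CF/(1+0.00675)^t    t·PV
  1        16.25        16.1410        16.1410
  2        16.25        16.0328        32.0657
  3        16.25        15.9253        47.7760
  4        16.25        15.8186        63.2742
  5        20.00        19.3385        96.6923
  6       520.00       499.4287     2,996.5723
  Σ                    582.6849     3,252.5215
P = 582.6849; Macaulay duration = 3,252.5215 / 582.6849 = 5.58196 half-year periods = 2.79098 years.
Modified duration = D_Mac / (1 + y) = 2.79098 / 1.00675 = 2.77227 years.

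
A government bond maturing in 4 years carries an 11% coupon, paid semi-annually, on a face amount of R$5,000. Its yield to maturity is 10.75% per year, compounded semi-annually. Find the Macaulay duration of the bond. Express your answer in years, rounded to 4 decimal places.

Periodic yield y = 0.05375. Discount each cash flow and weight by its period:
  t   CF        PV=CF/(1+0.05375)^t    t·PV
  1       275.00       260.9727       260.9727
  2       275.00       247.6609       495.3219
  3       275.00       235.0282       705.0845
  4       275.00       223.0398       892.1592
  5       275.00       211.6629     1,058.3145
  6       275.00       200.8663     1,205.1980
  7       275.00       190.6205     1,334.3434
  8     5,275.00     3,469.9384    27,759.5071
  Σ                  5,039.7897    33,710.9013
Price P = Σ PV = 5,039.7897.
Macaulay duration = Σ(t·PV) / P = 33,710.9013 / 5,039.7897 = 6.68895 half-year periods.
In years: 6.68895 / 2 = 3.34447 years.

3.3445 years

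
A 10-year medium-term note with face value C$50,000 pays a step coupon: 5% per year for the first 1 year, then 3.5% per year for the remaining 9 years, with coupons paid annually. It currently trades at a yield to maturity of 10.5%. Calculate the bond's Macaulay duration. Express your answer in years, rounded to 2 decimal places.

Periodic yield y = 0.105. Discount each cash flow and weight by its year:
  t   CF        PV=CF/(1+0.105)^t    t·PV
  1     2,500.00     2,262.4434     2,262.4434
  2     1,750.00     1,433.2221     2,866.4442
  3     1,750.00     1,297.0336     3,891.1007
  4     1,750.00     1,173.7860     4,695.1441
  5     1,750.00     1,062.2498     5,311.2490
  6     1,750.00       961.3120     5,767.8722
  7     1,750.00       869.9656     6,089.7595
  8     1,750.00       787.2992     6,298.3938
  9     1,750.00       712.4880     6,412.3919
  10   51,750.00    19,067.2286   190,672.2862
  Σ                 29,627.0284   234,267.0851
Price P = Σ PV = 29,627.0284.
Macaulay duration = Σ(t·PV) / P = 234,267.0851 / 29,627.0284 = 7.90721 years.

7.91 years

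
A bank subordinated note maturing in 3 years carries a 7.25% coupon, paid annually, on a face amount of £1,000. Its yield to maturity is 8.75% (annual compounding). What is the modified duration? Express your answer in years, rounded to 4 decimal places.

2.5725 years

Periodic yield y = 0.0875. First find Macaulay duration:
  t   CF        PV=CF/(1+0.0875)^t    t·PV
  1        72.50        66.6667        66.6667
  2        72.50        61.3027       122.6054
  3     1,072.50       833.8914     2,501.6743
  Σ                    961.8608     2,690.9463
P = 961.8608; Macaulay duration = 2,690.9463 / 961.8608 = 2.79765 years.
Modified duration = D_Mac / (1 + y) = 2.79765 / 1.0875 = 2.57255 years.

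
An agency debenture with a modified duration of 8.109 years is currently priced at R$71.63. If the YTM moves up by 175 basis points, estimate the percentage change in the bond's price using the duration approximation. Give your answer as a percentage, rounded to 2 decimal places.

-14.19%

Duration approximation: ΔP/P ≈ -D_mod · Δy = -8.109 × (+0.0175) = -0.1419075.
As a percentage: -14.19075%.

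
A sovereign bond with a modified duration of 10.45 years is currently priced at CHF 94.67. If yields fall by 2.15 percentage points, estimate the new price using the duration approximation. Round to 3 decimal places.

Duration approximation: ΔP/P ≈ -D_mod · Δy = -10.45 × (-0.0215) = +0.224675.
New price ≈ 94.67 × (1 + 0.224675) = 115.93998225.

CHF 115.940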